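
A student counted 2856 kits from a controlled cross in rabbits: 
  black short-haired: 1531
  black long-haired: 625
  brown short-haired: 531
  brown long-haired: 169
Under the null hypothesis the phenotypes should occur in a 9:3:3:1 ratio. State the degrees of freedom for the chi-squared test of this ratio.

3

A goodness-of-fit test with 4 phenotype classes has df = 4 − 1 = 3.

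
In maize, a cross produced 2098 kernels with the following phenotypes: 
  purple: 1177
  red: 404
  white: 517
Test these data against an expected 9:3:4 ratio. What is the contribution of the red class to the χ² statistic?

Under the 9:3:4 hypothesis (Σ ratio = 16, N = 2098):
  purple: 2098 × 9/16 = 1180.125
  red: 2098 × 3/16 = 393.375
  white: 2098 × 4/16 = 524.5
Contribution of red: (404 − 393.375)² / 393.375 = 0.2870

0.287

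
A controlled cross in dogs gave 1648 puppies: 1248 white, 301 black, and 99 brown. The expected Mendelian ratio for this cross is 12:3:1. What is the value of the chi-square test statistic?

0.479

Under the 12:3:1 hypothesis (Σ ratio = 16, N = 1648):
  white: 1648 × 12/16 = 1236
  black: 1648 × 3/16 = 309
  brown: 1648 × 1/16 = 103
χ² = Σ (O − E)² / E
  white: (1248 − 1236)² / 1236 = 0.1165
  black: (301 − 309)² / 309 = 0.2071
  brown: (99 − 103)² / 103 = 0.1553
χ² = 0.1165 + 0.2071 + 0.1553 = 0.4789 ≈ 0.479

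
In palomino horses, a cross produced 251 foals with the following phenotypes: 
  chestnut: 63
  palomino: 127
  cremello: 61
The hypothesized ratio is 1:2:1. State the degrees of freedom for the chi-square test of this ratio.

A goodness-of-fit test with 3 phenotype classes has df = 3 − 1 = 2.

2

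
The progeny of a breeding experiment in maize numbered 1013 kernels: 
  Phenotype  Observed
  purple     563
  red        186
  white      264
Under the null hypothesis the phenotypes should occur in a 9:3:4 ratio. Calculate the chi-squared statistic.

The 9:3:4 ratio has 16 parts, so with N = 1013 the expected counts are:
  purple: 1013 × 9/16 = 569.8125
  red: 1013 × 3/16 = 189.9375
  white: 1013 × 4/16 = 253.25
χ² = Σ (O − E)² / E
  purple: (563 − 569.8125)² / 569.8125 = 0.0814
  red: (186 − 189.9375)² / 189.9375 = 0.0816
  white: (264 − 253.25)² / 253.25 = 0.4563
χ² = 0.0814 + 0.0816 + 0.4563 = 0.6193 ≈ 0.619

0.619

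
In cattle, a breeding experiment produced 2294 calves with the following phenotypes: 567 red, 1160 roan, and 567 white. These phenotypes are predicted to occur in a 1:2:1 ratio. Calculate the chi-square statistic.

0.295

Total ratio parts = 4. Expected numbers out of 2294:
  red: 2294 × 1/4 = 573.5
  roan: 2294 × 2/4 = 1147
  white: 2294 × 1/4 = 573.5
χ² = Σ (O − E)² / E
  red: (567 − 573.5)² / 573.5 = 0.0737
  roan: (1160 − 1147)² / 1147 = 0.1473
  white: (567 − 573.5)² / 573.5 = 0.0737
χ² = 0.0737 + 0.1473 + 0.0737 = 0.2947 ≈ 0.295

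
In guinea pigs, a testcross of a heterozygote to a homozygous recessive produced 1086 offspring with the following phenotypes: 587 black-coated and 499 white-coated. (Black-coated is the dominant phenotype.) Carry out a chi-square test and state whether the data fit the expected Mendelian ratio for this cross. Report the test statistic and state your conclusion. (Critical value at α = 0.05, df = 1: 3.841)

7.131; not consistent

A testcross of a heterozygote (Aa × aa) gives a 1:1 phenotypic ratio.
Total ratio parts = 2. Expected numbers out of 1086:
  black-coated: 1086 × 1/2 = 543
  white-coated: 1086 × 1/2 = 543
χ² = Σ (O − E)² / E
  black-coated: (587 − 543)² / 543 = 3.5654
  white-coated: (499 − 543)² / 543 = 3.5654
χ² = 3.5654 + 3.5654 = 7.1308 ≈ 7.131
Degrees of freedom = 2 − 1 = 1; critical value at α = 0.05 is 3.841.
Since 7.131 > 3.841, we reject the null hypothesis — the data do not fit the 1:1 ratio.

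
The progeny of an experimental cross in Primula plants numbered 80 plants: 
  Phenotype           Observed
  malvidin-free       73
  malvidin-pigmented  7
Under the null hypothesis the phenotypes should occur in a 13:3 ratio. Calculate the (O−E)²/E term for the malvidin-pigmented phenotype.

Expected counts for N = 80 under a 13:3 ratio (total parts = 16):
  malvidin-free: 80 × 13/16 = 65
  malvidin-pigmented: 80 × 3/16 = 15
Contribution of malvidin-pigmented: (7 − 15)² / 15 = 4.2667

4.267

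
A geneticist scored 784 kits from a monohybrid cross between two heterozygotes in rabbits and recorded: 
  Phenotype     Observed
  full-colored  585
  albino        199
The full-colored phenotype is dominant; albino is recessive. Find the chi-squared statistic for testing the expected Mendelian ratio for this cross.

For a monohybrid cross between heterozygotes with complete dominance, the expected phenotypic ratio is 3:1.
Total ratio parts = 4. Expected numbers out of 784:
  full-colored: 784 × 3/4 = 588
  albino: 784 × 1/4 = 196
χ² = Σ (O − E)² / E
  full-colored: (585 − 588)² / 588 = 0.0153
  albino: (199 − 196)² / 196 = 0.0459
χ² = 0.0153 + 0.0459 = 0.0612 ≈ 0.061

0.061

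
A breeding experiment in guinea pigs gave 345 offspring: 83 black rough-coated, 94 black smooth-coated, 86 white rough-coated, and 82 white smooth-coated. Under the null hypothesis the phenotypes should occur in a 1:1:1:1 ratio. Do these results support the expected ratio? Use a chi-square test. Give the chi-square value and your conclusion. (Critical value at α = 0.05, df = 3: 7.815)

1.029; consistent

The 1:1:1:1 ratio has 4 parts, so with N = 345 the expected counts are:
  black rough-coated: 345 × 1/4 = 86.25
  black smooth-coated: 345 × 1/4 = 86.25
  white rough-coated: 345 × 1/4 = 86.25
  white smooth-coated: 345 × 1/4 = 86.25
χ² = Σ (O − E)² / E
  black rough-coated: (83 − 86.25)² / 86.25 = 0.1225
  black smooth-coated: (94 − 86.25)² / 86.25 = 0.6964
  white rough-coated: (86 − 86.25)² / 86.25 = 0.0007
  white smooth-coated: (82 − 86.25)² / 86.25 = 0.2094
χ² = 0.1225 + 0.6964 + 0.0007 + 0.2094 = 1.029
Degrees of freedom = 4 − 1 = 3; critical value at α = 0.05 is 7.815.
Since 1.029 < 7.815, we fail to reject the null hypothesis — the data are consistent with the 1:1:1:1 ratio.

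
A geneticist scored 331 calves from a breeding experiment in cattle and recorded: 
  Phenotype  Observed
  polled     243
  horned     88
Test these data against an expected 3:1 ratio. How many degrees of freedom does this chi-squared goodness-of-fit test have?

A goodness-of-fit test with 2 phenotype classes has df = 2 − 1 = 1.

1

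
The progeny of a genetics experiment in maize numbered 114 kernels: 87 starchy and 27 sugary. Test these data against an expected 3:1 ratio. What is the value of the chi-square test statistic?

Total ratio parts = 4. Expected numbers out of 114:
  starchy: 114 × 3/4 = 85.5
  sugary: 114 × 1/4 = 28.5
χ² = Σ (O − E)² / E
  starchy: (87 − 85.5)² / 85.5 = 0.0263
  sugary: (27 − 28.5)² / 28.5 = 0.0789
χ² = 0.0263 + 0.0789 = 0.1052 ≈ 0.105

0.105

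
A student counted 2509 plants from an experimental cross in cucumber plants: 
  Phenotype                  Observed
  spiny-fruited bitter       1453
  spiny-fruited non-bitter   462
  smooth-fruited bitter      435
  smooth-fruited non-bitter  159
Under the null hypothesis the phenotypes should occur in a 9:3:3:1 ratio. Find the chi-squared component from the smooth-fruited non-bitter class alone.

0.031

The 9:3:3:1 ratio has 16 parts, so with N = 2509 the expected counts are:
  spiny-fruited bitter: 2509 × 9/16 = 1411.3125
  spiny-fruited non-bitter: 2509 × 3/16 = 470.4375
  smooth-fruited bitter: 2509 × 3/16 = 470.4375
  smooth-fruited non-bitter: 2509 × 1/16 = 156.8125
Contribution of smooth-fruited non-bitter: (159 − 156.8125)² / 156.8125 = 0.0305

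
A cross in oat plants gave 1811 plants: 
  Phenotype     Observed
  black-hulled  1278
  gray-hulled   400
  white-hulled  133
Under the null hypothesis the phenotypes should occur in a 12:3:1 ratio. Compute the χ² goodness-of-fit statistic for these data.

The 12:3:1 ratio has 16 parts, so with N = 1811 the expected counts are:
  black-hulled: 1811 × 12/16 = 1358.25
  gray-hulled: 1811 × 3/16 = 339.5625
  white-hulled: 1811 × 1/16 = 113.1875
χ² = Σ (O − E)² / E
  black-hulled: (1278 − 1358.25)² / 1358.25 = 4.7414
  gray-hulled: (400 − 339.5625)² / 339.5625 = 10.7571
  white-hulled: (133 − 113.1875)² / 113.1875 = 3.4680
χ² = 4.7414 + 10.7571 + 3.4680 = 18.9665 ≈ 18.967

18.967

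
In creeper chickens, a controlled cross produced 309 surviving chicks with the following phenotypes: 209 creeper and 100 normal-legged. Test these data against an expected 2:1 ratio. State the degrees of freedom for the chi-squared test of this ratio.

A goodness-of-fit test with 2 phenotype classes has df = 2 − 1 = 1.

1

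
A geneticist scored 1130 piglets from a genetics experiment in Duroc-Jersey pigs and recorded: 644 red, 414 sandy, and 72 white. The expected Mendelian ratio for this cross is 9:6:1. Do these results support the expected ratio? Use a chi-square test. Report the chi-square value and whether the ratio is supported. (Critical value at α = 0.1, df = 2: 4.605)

0.361; consistent

Total ratio parts = 16. Expected numbers out of 1130:
  red: 1130 × 9/16 = 635.625
  sandy: 1130 × 6/16 = 423.75
  white: 1130 × 1/16 = 70.625
χ² = Σ (O − E)² / E
  red: (644 − 635.625)² / 635.625 = 0.1103
  sandy: (414 − 423.75)² / 423.75 = 0.2243
  white: (72 − 70.625)² / 70.625 = 0.0268
χ² = 0.1103 + 0.2243 + 0.0268 = 0.3614 ≈ 0.361
Degrees of freedom = 3 − 1 = 2; critical value at α = 0.1 is 4.605.
Since 0.361 < 4.605, we fail to reject the null hypothesis — the data are consistent with the 9:6:1 ratio.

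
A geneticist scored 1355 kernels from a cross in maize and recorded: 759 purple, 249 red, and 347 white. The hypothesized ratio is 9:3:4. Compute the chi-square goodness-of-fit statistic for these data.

0.315

Total ratio parts = 16. Expected numbers out of 1355:
  purple: 1355 × 9/16 = 762.1875
  red: 1355 × 3/16 = 254.0625
  white: 1355 × 4/16 = 338.75
χ² = Σ (O − E)² / E
  purple: (759 − 762.1875)² / 762.1875 = 0.0133
  red: (249 − 254.0625)² / 254.0625 = 0.1009
  white: (347 − 338.75)² / 338.75 = 0.2009
χ² = 0.0133 + 0.1009 + 0.2009 = 0.3151 ≈ 0.315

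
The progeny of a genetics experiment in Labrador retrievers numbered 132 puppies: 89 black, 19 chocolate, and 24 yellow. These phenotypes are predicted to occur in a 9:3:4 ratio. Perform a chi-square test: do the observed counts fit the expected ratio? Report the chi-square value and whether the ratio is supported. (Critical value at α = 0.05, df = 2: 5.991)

Total ratio parts = 16. Expected numbers out of 132:
  black: 132 × 9/16 = 74.25
  chocolate: 132 × 3/16 = 24.75
  yellow: 132 × 4/16 = 33
χ² = Σ (O − E)² / E
  black: (89 − 74.25)² / 74.25 = 2.9301
  chocolate: (19 − 24.75)² / 24.75 = 1.3359
  yellow: (24 − 33)² / 33 = 2.4545
χ² = 2.9301 + 1.3359 + 2.4545 = 6.7205 ≈ 6.721
Degrees of freedom = 3 − 1 = 2; critical value at α = 0.05 is 5.991.
Since 6.721 > 5.991, we reject the null hypothesis — the data do not fit the 9:3:4 ratio.

6.721; not consistent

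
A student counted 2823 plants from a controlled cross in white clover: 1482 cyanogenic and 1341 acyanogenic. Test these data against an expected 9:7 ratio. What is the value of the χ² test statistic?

16.154

Total ratio parts = 16. Expected numbers out of 2823:
  cyanogenic: 2823 × 9/16 = 1587.9375
  acyanogenic: 2823 × 7/16 = 1235.0625
χ² = Σ (O − E)² / E
  cyanogenic: (1482 − 1587.9375)² / 1587.9375 = 7.0675
  acyanogenic: (1341 − 1235.0625)² / 1235.0625 = 9.0868
χ² = 7.0675 + 9.0868 = 16.1543 ≈ 16.154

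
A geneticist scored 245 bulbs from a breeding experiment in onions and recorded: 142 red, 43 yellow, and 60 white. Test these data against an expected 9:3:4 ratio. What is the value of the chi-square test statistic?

0.341

Under the 9:3:4 hypothesis (Σ ratio = 16, N = 245):
  red: 245 × 9/16 = 137.8125
  yellow: 245 × 3/16 = 45.9375
  white: 245 × 4/16 = 61.25
χ² = Σ (O − E)² / E
  red: (142 − 137.8125)² / 137.8125 = 0.1272
  yellow: (43 − 45.9375)² / 45.9375 = 0.1878
  white: (60 − 61.25)² / 61.25 = 0.0255
χ² = 0.1272 + 0.1878 + 0.0255 = 0.3405 ≈ 0.341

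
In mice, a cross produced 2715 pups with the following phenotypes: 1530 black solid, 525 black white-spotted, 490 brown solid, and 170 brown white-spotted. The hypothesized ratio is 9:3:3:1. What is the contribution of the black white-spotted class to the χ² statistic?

0.499

Under the 9:3:3:1 hypothesis (Σ ratio = 16, N = 2715):
  black solid: 2715 × 9/16 = 1527.1875
  black white-spotted: 2715 × 3/16 = 509.0625
  brown solid: 2715 × 3/16 = 509.0625
  brown white-spotted: 2715 × 1/16 = 169.6875
Contribution of black white-spotted: (525 − 509.0625)² / 509.0625 = 0.4990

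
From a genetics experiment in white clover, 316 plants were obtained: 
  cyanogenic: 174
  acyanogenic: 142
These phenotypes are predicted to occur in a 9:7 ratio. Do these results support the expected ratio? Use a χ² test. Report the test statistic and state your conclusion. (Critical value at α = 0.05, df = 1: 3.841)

Expected counts for N = 316 under a 9:7 ratio (total parts = 16):
  cyanogenic: 316 × 9/16 = 177.75
  acyanogenic: 316 × 7/16 = 138.25
χ² = Σ (O − E)² / E
  cyanogenic: (174 − 177.75)² / 177.75 = 0.0791
  acyanogenic: (142 − 138.25)² / 138.25 = 0.1017
χ² = 0.0791 + 0.1017 = 0.1808 ≈ 0.181
Degrees of freedom = 2 − 1 = 1; critical value at α = 0.05 is 3.841.
Since 0.181 < 3.841, we fail to reject the null hypothesis — the data are consistent with the 9:7 ratio.

0.181; consistent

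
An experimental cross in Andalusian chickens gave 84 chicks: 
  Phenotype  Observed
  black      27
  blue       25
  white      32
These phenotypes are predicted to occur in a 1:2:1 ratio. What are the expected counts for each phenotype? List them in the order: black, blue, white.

21, 42, 21

Total ratio parts = 4. Expected numbers out of 84:
  black: 84 × 1/4 = 21
  blue: 84 × 2/4 = 42
  white: 84 × 1/4 = 21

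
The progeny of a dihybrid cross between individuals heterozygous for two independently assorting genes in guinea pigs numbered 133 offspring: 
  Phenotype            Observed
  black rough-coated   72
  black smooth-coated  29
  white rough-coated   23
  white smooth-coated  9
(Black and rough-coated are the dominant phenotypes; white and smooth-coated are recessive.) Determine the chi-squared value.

0.975

A dihybrid F₂ with independent assortment and complete dominance at both loci gives a 9:3:3:1 phenotypic ratio.
The 9:3:3:1 ratio has 16 parts, so with N = 133 the expected counts are:
  black rough-coated: 133 × 9/16 = 74.8125
  black smooth-coated: 133 × 3/16 = 24.9375
  white rough-coated: 133 × 3/16 = 24.9375
  white smooth-coated: 133 × 1/16 = 8.3125
χ² = Σ (O − E)² / E
  black rough-coated: (72 − 74.8125)² / 74.8125 = 0.1057
  black smooth-coated: (29 − 24.9375)² / 24.9375 = 0.6618
  white rough-coated: (23 − 24.9375)² / 24.9375 = 0.1505
  white smooth-coated: (9 − 8.3125)² / 8.3125 = 0.0569
χ² = 0.1057 + 0.6618 + 0.1505 + 0.0569 = 0.9749 ≈ 0.975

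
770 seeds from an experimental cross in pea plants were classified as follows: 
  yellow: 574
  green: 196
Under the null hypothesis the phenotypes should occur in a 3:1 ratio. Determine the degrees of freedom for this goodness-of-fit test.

1

A goodness-of-fit test with 2 phenotype classes has df = 2 − 1 = 1.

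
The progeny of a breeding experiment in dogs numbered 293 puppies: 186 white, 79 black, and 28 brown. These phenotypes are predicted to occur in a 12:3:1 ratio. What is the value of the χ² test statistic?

Total ratio parts = 16. Expected numbers out of 293:
  white: 293 × 12/16 = 219.75
  black: 293 × 3/16 = 54.9375
  brown: 293 × 1/16 = 18.3125
χ² = Σ (O − E)² / E
  white: (186 − 219.75)² / 219.75 = 5.1834
  black: (79 − 54.9375)² / 54.9375 = 10.5393
  brown: (28 − 18.3125)² / 18.3125 = 5.1248
χ² = 5.1834 + 10.5393 + 5.1248 = 20.8475 ≈ 20.848

20.848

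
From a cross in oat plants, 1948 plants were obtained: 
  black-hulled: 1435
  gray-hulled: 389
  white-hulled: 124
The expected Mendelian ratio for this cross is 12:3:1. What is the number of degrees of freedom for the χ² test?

2

A goodness-of-fit test with 3 phenotype classes has df = 3 − 1 = 2.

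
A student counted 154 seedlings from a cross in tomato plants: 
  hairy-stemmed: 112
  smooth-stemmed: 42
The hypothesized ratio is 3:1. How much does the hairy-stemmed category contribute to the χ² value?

Expected counts for N = 154 under a 3:1 ratio (total parts = 4):
  hairy-stemmed: 154 × 3/4 = 115.5
  smooth-stemmed: 154 × 1/4 = 38.5
Contribution of hairy-stemmed: (112 − 115.5)² / 115.5 = 0.1061

0.106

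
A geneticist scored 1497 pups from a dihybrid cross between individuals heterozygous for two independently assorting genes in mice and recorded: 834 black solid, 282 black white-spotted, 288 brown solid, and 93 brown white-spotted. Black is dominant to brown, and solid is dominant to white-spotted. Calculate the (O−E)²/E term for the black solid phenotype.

A dihybrid F₂ with independent assortment and complete dominance at both loci gives a 9:3:3:1 phenotypic ratio.
Expected counts for N = 1497 under a 9:3:3:1 ratio (total parts = 16):
  black solid: 1497 × 9/16 = 842.0625
  black white-spotted: 1497 × 3/16 = 280.6875
  brown solid: 1497 × 3/16 = 280.6875
  brown white-spotted: 1497 × 1/16 = 93.5625
Contribution of black solid: (834 − 842.0625)² / 842.0625 = 0.0772

0.077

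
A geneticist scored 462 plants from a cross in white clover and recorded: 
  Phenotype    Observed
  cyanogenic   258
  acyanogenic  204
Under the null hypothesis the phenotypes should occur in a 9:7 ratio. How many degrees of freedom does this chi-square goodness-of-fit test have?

A goodness-of-fit test with 2 phenotype classes has df = 2 − 1 = 1.

1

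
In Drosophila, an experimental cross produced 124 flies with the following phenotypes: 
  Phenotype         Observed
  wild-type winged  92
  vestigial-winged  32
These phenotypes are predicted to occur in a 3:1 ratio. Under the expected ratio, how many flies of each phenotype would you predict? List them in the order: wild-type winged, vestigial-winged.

93, 31

Under the 3:1 hypothesis (Σ ratio = 4, N = 124):
  wild-type winged: 124 × 3/4 = 93
  vestigial-winged: 124 × 1/4 = 31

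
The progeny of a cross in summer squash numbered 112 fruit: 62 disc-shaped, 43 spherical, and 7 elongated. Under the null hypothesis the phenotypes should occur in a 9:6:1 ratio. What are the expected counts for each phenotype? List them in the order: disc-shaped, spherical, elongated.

63, 42, 7

The 9:6:1 ratio has 16 parts, so with N = 112 the expected counts are:
  disc-shaped: 112 × 9/16 = 63
  spherical: 112 × 6/16 = 42
  elongated: 112 × 1/16 = 7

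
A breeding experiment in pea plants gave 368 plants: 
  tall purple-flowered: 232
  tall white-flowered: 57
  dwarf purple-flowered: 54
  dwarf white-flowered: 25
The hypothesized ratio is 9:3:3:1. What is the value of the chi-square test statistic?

Total ratio parts = 16. Expected numbers out of 368:
  tall purple-flowered: 368 × 9/16 = 207
  tall white-flowered: 368 × 3/16 = 69
  dwarf purple-flowered: 368 × 3/16 = 69
  dwarf white-flowered: 368 × 1/16 = 23
χ² = Σ (O − E)² / E
  tall purple-flowered: (232 − 207)² / 207 = 3.0193
  tall white-flowered: (57 − 69)² / 69 = 2.0870
  dwarf purple-flowered: (54 − 69)² / 69 = 3.2609
  dwarf white-flowered: (25 − 23)² / 23 = 0.1739
χ² = 3.0193 + 2.0870 + 3.2609 + 0.1739 = 8.5411 ≈ 8.541

8.541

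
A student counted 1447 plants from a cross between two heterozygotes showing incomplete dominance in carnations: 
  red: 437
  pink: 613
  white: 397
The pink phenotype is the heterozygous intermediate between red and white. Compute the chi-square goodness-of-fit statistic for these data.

With incomplete dominance, a heterozygote × heterozygote cross gives a 1:2:1 phenotypic ratio.
The 1:2:1 ratio has 4 parts, so with N = 1447 the expected counts are:
  red: 1447 × 1/4 = 361.75
  pink: 1447 × 2/4 = 723.5
  white: 1447 × 1/4 = 361.75
χ² = Σ (O − E)² / E
  red: (437 − 361.75)² / 361.75 = 15.6532
  pink: (613 − 723.5)² / 723.5 = 16.8766
  white: (397 − 361.75)² / 361.75 = 3.4349
χ² = 15.6532 + 16.8766 + 3.4349 = 35.9647 ≈ 35.965

35.965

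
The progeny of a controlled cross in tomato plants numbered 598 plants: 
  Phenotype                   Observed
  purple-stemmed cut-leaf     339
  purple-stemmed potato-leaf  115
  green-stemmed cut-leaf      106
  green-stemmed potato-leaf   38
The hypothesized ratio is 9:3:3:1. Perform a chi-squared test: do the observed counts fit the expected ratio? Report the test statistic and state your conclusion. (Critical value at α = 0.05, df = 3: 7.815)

0.439; consistent

Expected counts for N = 598 under a 9:3:3:1 ratio (total parts = 16):
  purple-stemmed cut-leaf: 598 × 9/16 = 336.375
  purple-stemmed potato-leaf: 598 × 3/16 = 112.125
  green-stemmed cut-leaf: 598 × 3/16 = 112.125
  green-stemmed potato-leaf: 598 × 1/16 = 37.375
χ² = Σ (O − E)² / E
  purple-stemmed cut-leaf: (339 − 336.375)² / 336.375 = 0.0205
  purple-stemmed potato-leaf: (115 − 112.125)² / 112.125 = 0.0737
  green-stemmed cut-leaf: (106 − 112.125)² / 112.125 = 0.3346
  green-stemmed potato-leaf: (38 − 37.375)² / 37.375 = 0.0105
χ² = 0.0205 + 0.0737 + 0.3346 + 0.0105 = 0.4393 ≈ 0.439
Degrees of freedom = 4 − 1 = 3; critical value at α = 0.05 is 7.815.
Since 0.439 < 7.815, we fail to reject the null hypothesis — the data are consistent with the 9:3:3:1 ratio.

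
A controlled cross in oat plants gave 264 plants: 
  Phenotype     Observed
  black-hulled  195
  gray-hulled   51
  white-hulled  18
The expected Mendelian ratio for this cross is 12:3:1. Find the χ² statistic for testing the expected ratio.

0.227

The 12:3:1 ratio has 16 parts, so with N = 264 the expected counts are:
  black-hulled: 264 × 12/16 = 198
  gray-hulled: 264 × 3/16 = 49.5
  white-hulled: 264 × 1/16 = 16.5
χ² = Σ (O − E)² / E
  black-hulled: (195 − 198)² / 198 = 0.0455
  gray-hulled: (51 − 49.5)² / 49.5 = 0.0455
  white-hulled: (18 − 16.5)² / 16.5 = 0.1364
χ² = 0.0455 + 0.0455 + 0.1364 = 0.2274 ≈ 0.227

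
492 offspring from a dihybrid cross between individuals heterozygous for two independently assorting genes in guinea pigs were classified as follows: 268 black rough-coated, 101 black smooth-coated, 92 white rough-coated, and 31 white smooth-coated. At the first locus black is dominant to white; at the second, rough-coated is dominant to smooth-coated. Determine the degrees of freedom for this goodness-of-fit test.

3

A dihybrid F₂ with independent assortment and complete dominance at both loci gives a 9:3:3:1 phenotypic ratio.
A goodness-of-fit test with 4 phenotype classes has df = 4 − 1 = 3.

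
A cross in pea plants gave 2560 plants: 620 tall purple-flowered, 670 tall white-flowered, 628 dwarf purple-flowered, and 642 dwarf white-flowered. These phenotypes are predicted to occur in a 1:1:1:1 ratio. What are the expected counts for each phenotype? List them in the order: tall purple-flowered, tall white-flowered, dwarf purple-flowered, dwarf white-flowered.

Expected counts for N = 2560 under a 1:1:1:1 ratio (total parts = 4):
  tall purple-flowered: 2560 × 1/4 = 640
  tall white-flowered: 2560 × 1/4 = 640
  dwarf purple-flowered: 2560 × 1/4 = 640
  dwarf white-flowered: 2560 × 1/4 = 640

640, 640, 640, 640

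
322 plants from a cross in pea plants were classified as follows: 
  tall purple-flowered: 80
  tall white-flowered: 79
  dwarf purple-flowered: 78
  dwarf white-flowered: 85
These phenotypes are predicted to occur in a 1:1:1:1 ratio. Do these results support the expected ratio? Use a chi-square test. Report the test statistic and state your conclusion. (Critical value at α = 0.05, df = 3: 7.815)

0.360; consistent

Expected counts for N = 322 under a 1:1:1:1 ratio (total parts = 4):
  tall purple-flowered: 322 × 1/4 = 80.5
  tall white-flowered: 322 × 1/4 = 80.5
  dwarf purple-flowered: 322 × 1/4 = 80.5
  dwarf white-flowered: 322 × 1/4 = 80.5
χ² = Σ (O − E)² / E
  tall purple-flowered: (80 − 80.5)² / 80.5 = 0.0031
  tall white-flowered: (79 − 80.5)² / 80.5 = 0.0280
  dwarf purple-flowered: (78 − 80.5)² / 80.5 = 0.0776
  dwarf white-flowered: (85 − 80.5)² / 80.5 = 0.2516
χ² = 0.0031 + 0.0280 + 0.0776 + 0.2516 = 0.3603 ≈ 0.360
Degrees of freedom = 4 − 1 = 3; critical value at α = 0.05 is 7.815.
Since 0.360 < 7.815, we fail to reject the null hypothesis — the data are consistent with the 1:1:1:1 ratio.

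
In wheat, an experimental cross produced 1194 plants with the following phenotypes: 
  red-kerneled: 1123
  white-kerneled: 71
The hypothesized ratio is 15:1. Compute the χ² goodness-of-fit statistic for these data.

0.188

The 15:1 ratio has 16 parts, so with N = 1194 the expected counts are:
  red-kerneled: 1194 × 15/16 = 1119.375
  white-kerneled: 1194 × 1/16 = 74.625
χ² = Σ (O − E)² / E
  red-kerneled: (1123 − 1119.375)² / 1119.375 = 0.0117
  white-kerneled: (71 − 74.625)² / 74.625 = 0.1761
χ² = 0.0117 + 0.1761 = 0.1878 ≈ 0.188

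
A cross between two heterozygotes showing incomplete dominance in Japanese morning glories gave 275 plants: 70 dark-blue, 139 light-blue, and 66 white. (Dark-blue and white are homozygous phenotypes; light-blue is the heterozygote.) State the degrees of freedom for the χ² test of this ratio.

With incomplete dominance, a heterozygote × heterozygote cross gives a 1:2:1 phenotypic ratio.
A goodness-of-fit test with 3 phenotype classes has df = 3 − 1 = 2.

2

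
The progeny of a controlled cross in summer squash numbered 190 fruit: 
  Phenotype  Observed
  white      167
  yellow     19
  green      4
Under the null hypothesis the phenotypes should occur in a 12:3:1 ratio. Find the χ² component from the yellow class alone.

The 12:3:1 ratio has 16 parts, so with N = 190 the expected counts are:
  white: 190 × 12/16 = 142.5
  yellow: 190 × 3/16 = 35.625
  green: 190 × 1/16 = 11.875
Contribution of yellow: (19 − 35.625)² / 35.625 = 7.7583

7.758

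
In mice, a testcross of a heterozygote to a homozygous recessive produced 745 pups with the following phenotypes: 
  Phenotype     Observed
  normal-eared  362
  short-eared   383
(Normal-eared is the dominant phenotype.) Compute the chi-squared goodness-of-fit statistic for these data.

A testcross of a heterozygote (Aa × aa) gives a 1:1 phenotypic ratio.
Total ratio parts = 2. Expected numbers out of 745:
  normal-eared: 745 × 1/2 = 372.5
  short-eared: 745 × 1/2 = 372.5
χ² = Σ (O − E)² / E
  normal-eared: (362 − 372.5)² / 372.5 = 0.2960
  short-eared: (383 − 372.5)² / 372.5 = 0.2960
χ² = 0.2960 + 0.2960 = 0.592

0.592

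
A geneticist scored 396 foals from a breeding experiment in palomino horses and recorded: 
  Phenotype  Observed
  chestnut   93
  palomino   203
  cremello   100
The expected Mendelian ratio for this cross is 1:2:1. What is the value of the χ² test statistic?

Total ratio parts = 4. Expected numbers out of 396:
  chestnut: 396 × 1/4 = 99
  palomino: 396 × 2/4 = 198
  cremello: 396 × 1/4 = 99
χ² = Σ (O − E)² / E
  chestnut: (93 − 99)² / 99 = 0.3636
  palomino: (203 − 198)² / 198 = 0.1263
  cremello: (100 − 99)² / 99 = 0.0101
χ² = 0.3636 + 0.1263 + 0.0101 = 0.500

0.500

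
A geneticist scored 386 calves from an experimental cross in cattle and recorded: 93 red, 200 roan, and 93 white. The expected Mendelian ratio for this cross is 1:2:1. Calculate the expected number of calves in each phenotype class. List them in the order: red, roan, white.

96.5, 193, 96.5

Under the 1:2:1 hypothesis (Σ ratio = 4, N = 386):
  red: 386 × 1/4 = 96.5
  roan: 386 × 2/4 = 193
  white: 386 × 1/4 = 96.5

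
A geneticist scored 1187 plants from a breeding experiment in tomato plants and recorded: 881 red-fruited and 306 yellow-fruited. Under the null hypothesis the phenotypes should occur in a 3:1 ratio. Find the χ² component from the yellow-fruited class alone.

0.288

Total ratio parts = 4. Expected numbers out of 1187:
  red-fruited: 1187 × 3/4 = 890.25
  yellow-fruited: 1187 × 1/4 = 296.75
Contribution of yellow-fruited: (306 − 296.75)² / 296.75 = 0.2883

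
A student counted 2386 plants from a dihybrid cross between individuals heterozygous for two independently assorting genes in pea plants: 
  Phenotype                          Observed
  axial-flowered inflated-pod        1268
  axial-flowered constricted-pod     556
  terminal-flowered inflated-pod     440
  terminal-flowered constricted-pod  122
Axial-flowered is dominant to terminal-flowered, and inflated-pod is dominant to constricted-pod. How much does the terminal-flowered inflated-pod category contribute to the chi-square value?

A dihybrid F₂ with independent assortment and complete dominance at both loci gives a 9:3:3:1 phenotypic ratio.
Under the 9:3:3:1 hypothesis (Σ ratio = 16, N = 2386):
  axial-flowered inflated-pod: 2386 × 9/16 = 1342.125
  axial-flowered constricted-pod: 2386 × 3/16 = 447.375
  terminal-flowered inflated-pod: 2386 × 3/16 = 447.375
  terminal-flowered constricted-pod: 2386 × 1/16 = 149.125
Contribution of terminal-flowered inflated-pod: (440 − 447.375)² / 447.375 = 0.1216

0.122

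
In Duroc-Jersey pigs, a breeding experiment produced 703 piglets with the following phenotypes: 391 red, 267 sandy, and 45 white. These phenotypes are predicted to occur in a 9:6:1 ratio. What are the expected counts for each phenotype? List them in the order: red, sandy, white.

395.4375, 263.625, 43.9375

Expected counts for N = 703 under a 9:6:1 ratio (total parts = 16):
  red: 703 × 9/16 = 395.4375
  sandy: 703 × 6/16 = 263.625
  white: 703 × 1/16 = 43.9375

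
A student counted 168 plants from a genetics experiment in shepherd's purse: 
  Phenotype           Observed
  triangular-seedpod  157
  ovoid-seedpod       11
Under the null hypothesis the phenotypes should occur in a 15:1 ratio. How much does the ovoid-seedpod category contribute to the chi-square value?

Total ratio parts = 16. Expected numbers out of 168:
  triangular-seedpod: 168 × 15/16 = 157.5
  ovoid-seedpod: 168 × 1/16 = 10.5
Contribution of ovoid-seedpod: (11 − 10.5)² / 10.5 = 0.0238

0.024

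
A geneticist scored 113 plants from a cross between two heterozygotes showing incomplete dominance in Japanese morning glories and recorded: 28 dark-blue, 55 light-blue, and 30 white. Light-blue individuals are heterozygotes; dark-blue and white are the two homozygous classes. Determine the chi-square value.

With incomplete dominance, a heterozygote × heterozygote cross gives a 1:2:1 phenotypic ratio.
Total ratio parts = 4. Expected numbers out of 113:
  dark-blue: 113 × 1/4 = 28.25
  light-blue: 113 × 2/4 = 56.5
  white: 113 × 1/4 = 28.25
χ² = Σ (O − E)² / E
  dark-blue: (28 − 28.25)² / 28.25 = 0.0022
  light-blue: (55 − 56.5)² / 56.5 = 0.0398
  white: (30 − 28.25)² / 28.25 = 0.1084
χ² = 0.0022 + 0.0398 + 0.1084 = 0.1504 ≈ 0.150

0.150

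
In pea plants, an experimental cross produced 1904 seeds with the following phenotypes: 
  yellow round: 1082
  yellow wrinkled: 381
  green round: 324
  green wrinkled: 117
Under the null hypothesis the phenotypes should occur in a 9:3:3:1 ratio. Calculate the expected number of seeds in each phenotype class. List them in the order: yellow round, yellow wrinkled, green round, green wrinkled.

Expected counts for N = 1904 under a 9:3:3:1 ratio (total parts = 16):
  yellow round: 1904 × 9/16 = 1071
  yellow wrinkled: 1904 × 3/16 = 357
  green round: 1904 × 3/16 = 357
  green wrinkled: 1904 × 1/16 = 119

1071, 357, 357, 119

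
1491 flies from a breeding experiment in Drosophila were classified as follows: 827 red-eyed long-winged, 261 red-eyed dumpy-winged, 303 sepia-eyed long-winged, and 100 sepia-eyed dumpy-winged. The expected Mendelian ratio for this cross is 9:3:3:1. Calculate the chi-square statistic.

3.858

Under the 9:3:3:1 hypothesis (Σ ratio = 16, N = 1491):
  red-eyed long-winged: 1491 × 9/16 = 838.6875
  red-eyed dumpy-winged: 1491 × 3/16 = 279.5625
  sepia-eyed long-winged: 1491 × 3/16 = 279.5625
  sepia-eyed dumpy-winged: 1491 × 1/16 = 93.1875
χ² = Σ (O − E)² / E
  red-eyed long-winged: (827 − 838.6875)² / 838.6875 = 0.1629
  red-eyed dumpy-winged: (261 − 279.5625)² / 279.5625 = 1.2325
  sepia-eyed long-winged: (303 − 279.5625)² / 279.5625 = 1.9649
  sepia-eyed dumpy-winged: (100 − 93.1875)² / 93.1875 = 0.4980
χ² = 0.1629 + 1.2325 + 1.9649 + 0.4980 = 3.8583 ≈ 3.858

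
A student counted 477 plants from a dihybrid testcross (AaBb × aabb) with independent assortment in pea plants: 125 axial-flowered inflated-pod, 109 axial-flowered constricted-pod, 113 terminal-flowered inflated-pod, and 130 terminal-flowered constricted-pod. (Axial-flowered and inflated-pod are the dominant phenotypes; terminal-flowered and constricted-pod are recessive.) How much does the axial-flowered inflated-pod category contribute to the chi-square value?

A dihybrid testcross with independent assortment gives a 1:1:1:1 ratio.
Under the 1:1:1:1 hypothesis (Σ ratio = 4, N = 477):
  axial-flowered inflated-pod: 477 × 1/4 = 119.25
  axial-flowered constricted-pod: 477 × 1/4 = 119.25
  terminal-flowered inflated-pod: 477 × 1/4 = 119.25
  terminal-flowered constricted-pod: 477 × 1/4 = 119.25
Contribution of axial-flowered inflated-pod: (125 − 119.25)² / 119.25 = 0.2773

0.277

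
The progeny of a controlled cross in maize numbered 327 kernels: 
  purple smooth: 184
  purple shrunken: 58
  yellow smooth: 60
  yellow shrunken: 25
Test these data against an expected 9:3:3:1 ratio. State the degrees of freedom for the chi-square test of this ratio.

A goodness-of-fit test with 4 phenotype classes has df = 4 − 1 = 3.

3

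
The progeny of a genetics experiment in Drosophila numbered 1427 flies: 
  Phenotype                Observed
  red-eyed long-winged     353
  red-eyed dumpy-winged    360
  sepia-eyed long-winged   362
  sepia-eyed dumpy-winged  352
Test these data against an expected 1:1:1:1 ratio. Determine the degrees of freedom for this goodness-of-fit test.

3

A goodness-of-fit test with 4 phenotype classes has df = 4 − 1 = 3.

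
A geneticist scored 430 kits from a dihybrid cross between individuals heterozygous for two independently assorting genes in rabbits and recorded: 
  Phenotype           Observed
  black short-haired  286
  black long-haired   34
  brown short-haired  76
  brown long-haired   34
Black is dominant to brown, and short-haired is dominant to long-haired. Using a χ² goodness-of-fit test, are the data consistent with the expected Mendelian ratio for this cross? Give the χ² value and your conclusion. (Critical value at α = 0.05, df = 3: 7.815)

A dihybrid F₂ with independent assortment and complete dominance at both loci gives a 9:3:3:1 phenotypic ratio.
The 9:3:3:1 ratio has 16 parts, so with N = 430 the expected counts are:
  black short-haired: 430 × 9/16 = 241.875
  black long-haired: 430 × 3/16 = 80.625
  brown short-haired: 430 × 3/16 = 80.625
  brown long-haired: 430 × 1/16 = 26.875
χ² = Σ (O − E)² / E
  black short-haired: (286 − 241.875)² / 241.875 = 8.0497
  black long-haired: (34 − 80.625)² / 80.625 = 26.9630
  brown short-haired: (76 − 80.625)² / 80.625 = 0.2653
  brown long-haired: (34 − 26.875)² / 26.875 = 1.8890
χ² = 8.0497 + 26.9630 + 0.2653 + 1.8890 = 37.167
Degrees of freedom = 4 − 1 = 3; critical value at α = 0.05 is 7.815.
Since 37.167 > 7.815, we reject the null hypothesis — the data do not fit the 9:3:3:1 ratio.

37.167; not consistent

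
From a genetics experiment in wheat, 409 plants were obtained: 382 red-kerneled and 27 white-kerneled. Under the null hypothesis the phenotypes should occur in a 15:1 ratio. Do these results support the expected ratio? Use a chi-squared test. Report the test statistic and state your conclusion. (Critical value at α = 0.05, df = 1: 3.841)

The 15:1 ratio has 16 parts, so with N = 409 the expected counts are:
  red-kerneled: 409 × 15/16 = 383.4375
  white-kerneled: 409 × 1/16 = 25.5625
χ² = Σ (O − E)² / E
  red-kerneled: (382 − 383.4375)² / 383.4375 = 0.0054
  white-kerneled: (27 − 25.5625)² / 25.5625 = 0.0808
χ² = 0.0054 + 0.0808 = 0.0862 ≈ 0.086
Degrees of freedom = 2 − 1 = 1; critical value at α = 0.05 is 3.841.
Since 0.086 < 3.841, we fail to reject the null hypothesis — the data are consistent with the 15:1 ratio.

0.086; consistent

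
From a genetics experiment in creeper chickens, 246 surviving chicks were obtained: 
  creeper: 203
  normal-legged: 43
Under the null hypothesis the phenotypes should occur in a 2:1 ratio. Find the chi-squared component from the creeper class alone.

9.274

Under the 2:1 hypothesis (Σ ratio = 3, N = 246):
  creeper: 246 × 2/3 = 164
  normal-legged: 246 × 1/3 = 82
Contribution of creeper: (203 − 164)² / 164 = 9.2744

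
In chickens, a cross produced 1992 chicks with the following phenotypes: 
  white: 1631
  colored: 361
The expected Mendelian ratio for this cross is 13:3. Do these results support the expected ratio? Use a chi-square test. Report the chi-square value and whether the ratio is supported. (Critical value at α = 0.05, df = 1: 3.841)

0.515; consistent

Under the 13:3 hypothesis (Σ ratio = 16, N = 1992):
  white: 1992 × 13/16 = 1618.5
  colored: 1992 × 3/16 = 373.5
χ² = Σ (O − E)² / E
  white: (1631 − 1618.5)² / 1618.5 = 0.0965
  colored: (361 − 373.5)² / 373.5 = 0.4183
χ² = 0.0965 + 0.4183 = 0.5148 ≈ 0.515
Degrees of freedom = 2 − 1 = 1; critical value at α = 0.05 is 3.841.
Since 0.515 < 3.841, we fail to reject the null hypothesis — the data are consistent with the 13:3 ratio.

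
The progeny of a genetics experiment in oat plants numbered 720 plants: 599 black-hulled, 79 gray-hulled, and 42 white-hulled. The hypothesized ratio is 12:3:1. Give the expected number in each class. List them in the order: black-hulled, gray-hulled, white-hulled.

540, 135, 45

Under the 12:3:1 hypothesis (Σ ratio = 16, N = 720):
  black-hulled: 720 × 12/16 = 540
  gray-hulled: 720 × 3/16 = 135
  white-hulled: 720 × 1/16 = 45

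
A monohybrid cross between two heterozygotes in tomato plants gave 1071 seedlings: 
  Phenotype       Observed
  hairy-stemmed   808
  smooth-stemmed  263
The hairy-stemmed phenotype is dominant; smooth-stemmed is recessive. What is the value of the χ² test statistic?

0.112

For a monohybrid cross between heterozygotes with complete dominance, the expected phenotypic ratio is 3:1.
Expected counts for N = 1071 under a 3:1 ratio (total parts = 4):
  hairy-stemmed: 1071 × 3/4 = 803.25
  smooth-stemmed: 1071 × 1/4 = 267.75
χ² = Σ (O − E)² / E
  hairy-stemmed: (808 − 803.25)² / 803.25 = 0.0281
  smooth-stemmed: (263 − 267.75)² / 267.75 = 0.0843
χ² = 0.0281 + 0.0843 = 0.1124 ≈ 0.112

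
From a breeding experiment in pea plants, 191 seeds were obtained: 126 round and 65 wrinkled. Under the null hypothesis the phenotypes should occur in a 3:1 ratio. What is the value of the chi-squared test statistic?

8.309

Total ratio parts = 4. Expected numbers out of 191:
  round: 191 × 3/4 = 143.25
  wrinkled: 191 × 1/4 = 47.75
χ² = Σ (O − E)² / E
  round: (126 − 143.25)² / 143.25 = 2.0772
  wrinkled: (65 − 47.75)² / 47.75 = 6.2317
χ² = 2.0772 + 6.2317 = 8.3089 ≈ 8.309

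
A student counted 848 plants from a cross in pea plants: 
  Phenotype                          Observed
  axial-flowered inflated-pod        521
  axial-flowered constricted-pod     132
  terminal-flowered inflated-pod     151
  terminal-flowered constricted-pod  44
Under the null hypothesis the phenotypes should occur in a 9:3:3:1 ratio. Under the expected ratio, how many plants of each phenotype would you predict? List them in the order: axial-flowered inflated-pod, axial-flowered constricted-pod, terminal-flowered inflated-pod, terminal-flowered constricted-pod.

The 9:3:3:1 ratio has 16 parts, so with N = 848 the expected counts are:
  axial-flowered inflated-pod: 848 × 9/16 = 477
  axial-flowered constricted-pod: 848 × 3/16 = 159
  terminal-flowered inflated-pod: 848 × 3/16 = 159
  terminal-flowered constricted-pod: 848 × 1/16 = 53

477, 159, 159, 53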